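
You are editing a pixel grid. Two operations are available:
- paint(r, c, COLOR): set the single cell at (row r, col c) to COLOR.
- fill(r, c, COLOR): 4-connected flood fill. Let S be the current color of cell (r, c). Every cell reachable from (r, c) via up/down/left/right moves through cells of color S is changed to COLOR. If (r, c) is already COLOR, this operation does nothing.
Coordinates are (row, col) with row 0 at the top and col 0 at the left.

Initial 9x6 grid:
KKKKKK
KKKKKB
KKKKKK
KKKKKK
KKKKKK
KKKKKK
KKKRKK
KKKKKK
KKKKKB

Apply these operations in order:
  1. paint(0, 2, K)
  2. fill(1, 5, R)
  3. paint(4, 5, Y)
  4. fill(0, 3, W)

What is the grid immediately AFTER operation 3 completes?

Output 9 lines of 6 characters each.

After op 1 paint(0,2,K):
KKKKKK
KKKKKB
KKKKKK
KKKKKK
KKKKKK
KKKKKK
KKKRKK
KKKKKK
KKKKKB
After op 2 fill(1,5,R) [1 cells changed]:
KKKKKK
KKKKKR
KKKKKK
KKKKKK
KKKKKK
KKKKKK
KKKRKK
KKKKKK
KKKKKB
After op 3 paint(4,5,Y):
KKKKKK
KKKKKR
KKKKKK
KKKKKK
KKKKKY
KKKKKK
KKKRKK
KKKKKK
KKKKKB

Answer: KKKKKK
KKKKKR
KKKKKK
KKKKKK
KKKKKY
KKKKKK
KKKRKK
KKKKKK
KKKKKB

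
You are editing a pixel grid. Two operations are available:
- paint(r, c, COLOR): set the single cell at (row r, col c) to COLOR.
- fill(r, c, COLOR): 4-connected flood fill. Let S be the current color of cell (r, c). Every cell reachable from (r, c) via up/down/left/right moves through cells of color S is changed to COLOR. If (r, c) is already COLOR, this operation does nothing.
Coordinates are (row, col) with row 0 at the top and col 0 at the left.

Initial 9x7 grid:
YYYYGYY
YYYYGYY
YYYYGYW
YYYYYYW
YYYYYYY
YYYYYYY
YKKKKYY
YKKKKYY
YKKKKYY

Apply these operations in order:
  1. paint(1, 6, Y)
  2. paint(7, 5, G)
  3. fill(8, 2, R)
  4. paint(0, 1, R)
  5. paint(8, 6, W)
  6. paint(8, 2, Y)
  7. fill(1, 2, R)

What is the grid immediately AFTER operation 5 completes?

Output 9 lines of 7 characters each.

Answer: YRYYGYY
YYYYGYY
YYYYGYW
YYYYYYW
YYYYYYY
YYYYYYY
YRRRRYY
YRRRRGY
YRRRRYW

Derivation:
After op 1 paint(1,6,Y):
YYYYGYY
YYYYGYY
YYYYGYW
YYYYYYW
YYYYYYY
YYYYYYY
YKKKKYY
YKKKKYY
YKKKKYY
After op 2 paint(7,5,G):
YYYYGYY
YYYYGYY
YYYYGYW
YYYYYYW
YYYYYYY
YYYYYYY
YKKKKYY
YKKKKGY
YKKKKYY
After op 3 fill(8,2,R) [12 cells changed]:
YYYYGYY
YYYYGYY
YYYYGYW
YYYYYYW
YYYYYYY
YYYYYYY
YRRRRYY
YRRRRGY
YRRRRYY
After op 4 paint(0,1,R):
YRYYGYY
YYYYGYY
YYYYGYW
YYYYYYW
YYYYYYY
YYYYYYY
YRRRRYY
YRRRRGY
YRRRRYY
After op 5 paint(8,6,W):
YRYYGYY
YYYYGYY
YYYYGYW
YYYYYYW
YYYYYYY
YYYYYYY
YRRRRYY
YRRRRGY
YRRRRYW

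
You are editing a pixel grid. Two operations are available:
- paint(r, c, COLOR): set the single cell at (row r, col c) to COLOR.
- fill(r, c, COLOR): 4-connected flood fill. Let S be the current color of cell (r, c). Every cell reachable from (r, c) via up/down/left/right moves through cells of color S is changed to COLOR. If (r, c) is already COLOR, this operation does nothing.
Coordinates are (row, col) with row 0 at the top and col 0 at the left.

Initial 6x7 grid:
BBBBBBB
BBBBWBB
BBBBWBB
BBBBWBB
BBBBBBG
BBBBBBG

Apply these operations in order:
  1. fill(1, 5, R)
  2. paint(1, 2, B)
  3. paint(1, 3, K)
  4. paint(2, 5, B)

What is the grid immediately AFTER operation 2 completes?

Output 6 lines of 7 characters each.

Answer: RRRRRRR
RRBRWRR
RRRRWRR
RRRRWRR
RRRRRRG
RRRRRRG

Derivation:
After op 1 fill(1,5,R) [37 cells changed]:
RRRRRRR
RRRRWRR
RRRRWRR
RRRRWRR
RRRRRRG
RRRRRRG
After op 2 paint(1,2,B):
RRRRRRR
RRBRWRR
RRRRWRR
RRRRWRR
RRRRRRG
RRRRRRG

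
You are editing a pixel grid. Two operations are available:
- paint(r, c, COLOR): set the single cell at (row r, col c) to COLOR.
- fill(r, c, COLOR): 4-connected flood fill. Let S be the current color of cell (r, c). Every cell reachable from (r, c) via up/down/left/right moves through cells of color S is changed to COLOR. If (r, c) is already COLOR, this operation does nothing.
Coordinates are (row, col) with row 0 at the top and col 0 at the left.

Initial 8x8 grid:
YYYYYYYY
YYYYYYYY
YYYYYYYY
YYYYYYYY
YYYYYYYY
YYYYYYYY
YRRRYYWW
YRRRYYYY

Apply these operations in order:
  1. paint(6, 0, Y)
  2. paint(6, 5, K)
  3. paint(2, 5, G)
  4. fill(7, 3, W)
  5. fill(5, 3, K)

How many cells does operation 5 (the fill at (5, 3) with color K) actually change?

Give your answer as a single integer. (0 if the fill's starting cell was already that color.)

Answer: 54

Derivation:
After op 1 paint(6,0,Y):
YYYYYYYY
YYYYYYYY
YYYYYYYY
YYYYYYYY
YYYYYYYY
YYYYYYYY
YRRRYYWW
YRRRYYYY
After op 2 paint(6,5,K):
YYYYYYYY
YYYYYYYY
YYYYYYYY
YYYYYYYY
YYYYYYYY
YYYYYYYY
YRRRYKWW
YRRRYYYY
After op 3 paint(2,5,G):
YYYYYYYY
YYYYYYYY
YYYYYGYY
YYYYYYYY
YYYYYYYY
YYYYYYYY
YRRRYKWW
YRRRYYYY
After op 4 fill(7,3,W) [6 cells changed]:
YYYYYYYY
YYYYYYYY
YYYYYGYY
YYYYYYYY
YYYYYYYY
YYYYYYYY
YWWWYKWW
YWWWYYYY
After op 5 fill(5,3,K) [54 cells changed]:
KKKKKKKK
KKKKKKKK
KKKKKGKK
KKKKKKKK
KKKKKKKK
KKKKKKKK
KWWWKKWW
KWWWKKKK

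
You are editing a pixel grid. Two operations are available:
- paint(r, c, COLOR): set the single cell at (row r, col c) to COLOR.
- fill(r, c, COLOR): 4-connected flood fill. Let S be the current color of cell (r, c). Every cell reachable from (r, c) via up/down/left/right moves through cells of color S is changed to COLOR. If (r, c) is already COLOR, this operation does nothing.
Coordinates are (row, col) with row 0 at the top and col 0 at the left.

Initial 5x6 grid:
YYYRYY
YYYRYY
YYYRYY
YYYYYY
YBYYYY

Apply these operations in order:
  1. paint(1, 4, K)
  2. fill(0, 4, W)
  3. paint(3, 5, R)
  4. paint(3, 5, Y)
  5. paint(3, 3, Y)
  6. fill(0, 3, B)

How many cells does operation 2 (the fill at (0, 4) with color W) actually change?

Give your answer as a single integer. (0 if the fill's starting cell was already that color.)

After op 1 paint(1,4,K):
YYYRYY
YYYRKY
YYYRYY
YYYYYY
YBYYYY
After op 2 fill(0,4,W) [25 cells changed]:
WWWRWW
WWWRKW
WWWRWW
WWWWWW
WBWWWW

Answer: 25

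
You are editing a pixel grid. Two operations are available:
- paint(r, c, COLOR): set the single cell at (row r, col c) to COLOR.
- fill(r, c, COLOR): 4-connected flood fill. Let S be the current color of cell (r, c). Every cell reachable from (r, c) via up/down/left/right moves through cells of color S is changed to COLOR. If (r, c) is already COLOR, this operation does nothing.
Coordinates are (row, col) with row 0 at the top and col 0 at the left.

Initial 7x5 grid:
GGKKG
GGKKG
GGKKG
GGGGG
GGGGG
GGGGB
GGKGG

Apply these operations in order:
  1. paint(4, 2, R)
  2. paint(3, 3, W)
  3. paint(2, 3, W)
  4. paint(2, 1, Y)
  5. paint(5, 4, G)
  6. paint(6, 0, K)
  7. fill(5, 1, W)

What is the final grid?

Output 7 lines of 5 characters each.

Answer: WWKKW
WWKKW
WYKWW
WWWWW
WWRWW
WWWWW
KWKWW

Derivation:
After op 1 paint(4,2,R):
GGKKG
GGKKG
GGKKG
GGGGG
GGRGG
GGGGB
GGKGG
After op 2 paint(3,3,W):
GGKKG
GGKKG
GGKKG
GGGWG
GGRGG
GGGGB
GGKGG
After op 3 paint(2,3,W):
GGKKG
GGKKG
GGKWG
GGGWG
GGRGG
GGGGB
GGKGG
After op 4 paint(2,1,Y):
GGKKG
GGKKG
GYKWG
GGGWG
GGRGG
GGGGB
GGKGG
After op 5 paint(5,4,G):
GGKKG
GGKKG
GYKWG
GGGWG
GGRGG
GGGGG
GGKGG
After op 6 paint(6,0,K):
GGKKG
GGKKG
GYKWG
GGGWG
GGRGG
GGGGG
KGKGG
After op 7 fill(5,1,W) [24 cells changed]:
WWKKW
WWKKW
WYKWW
WWWWW
WWRWW
WWWWW
KWKWW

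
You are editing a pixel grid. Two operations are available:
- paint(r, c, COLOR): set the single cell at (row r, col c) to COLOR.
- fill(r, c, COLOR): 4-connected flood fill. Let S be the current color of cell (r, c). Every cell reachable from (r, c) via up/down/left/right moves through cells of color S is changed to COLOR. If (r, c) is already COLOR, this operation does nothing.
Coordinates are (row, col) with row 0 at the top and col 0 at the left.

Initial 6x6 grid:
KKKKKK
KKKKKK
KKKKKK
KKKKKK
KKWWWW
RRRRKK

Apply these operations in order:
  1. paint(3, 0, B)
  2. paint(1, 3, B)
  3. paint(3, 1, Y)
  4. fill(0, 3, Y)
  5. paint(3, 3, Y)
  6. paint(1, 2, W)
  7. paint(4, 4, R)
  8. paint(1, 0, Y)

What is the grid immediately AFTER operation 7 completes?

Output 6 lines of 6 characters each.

Answer: YYYYYY
YYWBYY
YYYYYY
BYYYYY
KKWWRW
RRRRKK

Derivation:
After op 1 paint(3,0,B):
KKKKKK
KKKKKK
KKKKKK
BKKKKK
KKWWWW
RRRRKK
After op 2 paint(1,3,B):
KKKKKK
KKKBKK
KKKKKK
BKKKKK
KKWWWW
RRRRKK
After op 3 paint(3,1,Y):
KKKKKK
KKKBKK
KKKKKK
BYKKKK
KKWWWW
RRRRKK
After op 4 fill(0,3,Y) [21 cells changed]:
YYYYYY
YYYBYY
YYYYYY
BYYYYY
KKWWWW
RRRRKK
After op 5 paint(3,3,Y):
YYYYYY
YYYBYY
YYYYYY
BYYYYY
KKWWWW
RRRRKK
After op 6 paint(1,2,W):
YYYYYY
YYWBYY
YYYYYY
BYYYYY
KKWWWW
RRRRKK
After op 7 paint(4,4,R):
YYYYYY
YYWBYY
YYYYYY
BYYYYY
KKWWRW
RRRRKK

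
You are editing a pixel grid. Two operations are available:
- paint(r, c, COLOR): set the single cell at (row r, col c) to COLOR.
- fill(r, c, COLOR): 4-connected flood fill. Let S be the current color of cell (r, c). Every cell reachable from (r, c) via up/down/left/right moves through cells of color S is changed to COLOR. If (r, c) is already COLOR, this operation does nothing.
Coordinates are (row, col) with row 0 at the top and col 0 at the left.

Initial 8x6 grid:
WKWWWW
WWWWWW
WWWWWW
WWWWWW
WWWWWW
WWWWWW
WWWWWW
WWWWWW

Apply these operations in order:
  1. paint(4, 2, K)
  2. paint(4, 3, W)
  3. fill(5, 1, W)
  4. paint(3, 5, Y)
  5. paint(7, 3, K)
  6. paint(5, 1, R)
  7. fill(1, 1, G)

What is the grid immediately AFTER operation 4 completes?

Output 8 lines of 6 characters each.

After op 1 paint(4,2,K):
WKWWWW
WWWWWW
WWWWWW
WWWWWW
WWKWWW
WWWWWW
WWWWWW
WWWWWW
After op 2 paint(4,3,W):
WKWWWW
WWWWWW
WWWWWW
WWWWWW
WWKWWW
WWWWWW
WWWWWW
WWWWWW
After op 3 fill(5,1,W) [0 cells changed]:
WKWWWW
WWWWWW
WWWWWW
WWWWWW
WWKWWW
WWWWWW
WWWWWW
WWWWWW
After op 4 paint(3,5,Y):
WKWWWW
WWWWWW
WWWWWW
WWWWWY
WWKWWW
WWWWWW
WWWWWW
WWWWWW

Answer: WKWWWW
WWWWWW
WWWWWW
WWWWWY
WWKWWW
WWWWWW
WWWWWW
WWWWWW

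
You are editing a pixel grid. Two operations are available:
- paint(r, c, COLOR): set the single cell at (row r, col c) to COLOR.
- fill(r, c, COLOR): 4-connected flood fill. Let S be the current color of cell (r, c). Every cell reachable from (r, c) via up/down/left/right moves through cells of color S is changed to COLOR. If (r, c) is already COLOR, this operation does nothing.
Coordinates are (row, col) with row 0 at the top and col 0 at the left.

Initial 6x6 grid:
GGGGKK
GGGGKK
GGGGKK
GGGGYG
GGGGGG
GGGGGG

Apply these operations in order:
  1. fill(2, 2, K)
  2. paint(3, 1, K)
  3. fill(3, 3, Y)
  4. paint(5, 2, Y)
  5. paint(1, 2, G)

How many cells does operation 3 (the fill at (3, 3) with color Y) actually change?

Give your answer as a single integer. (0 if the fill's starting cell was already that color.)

After op 1 fill(2,2,K) [29 cells changed]:
KKKKKK
KKKKKK
KKKKKK
KKKKYK
KKKKKK
KKKKKK
After op 2 paint(3,1,K):
KKKKKK
KKKKKK
KKKKKK
KKKKYK
KKKKKK
KKKKKK
After op 3 fill(3,3,Y) [35 cells changed]:
YYYYYY
YYYYYY
YYYYYY
YYYYYY
YYYYYY
YYYYYY

Answer: 35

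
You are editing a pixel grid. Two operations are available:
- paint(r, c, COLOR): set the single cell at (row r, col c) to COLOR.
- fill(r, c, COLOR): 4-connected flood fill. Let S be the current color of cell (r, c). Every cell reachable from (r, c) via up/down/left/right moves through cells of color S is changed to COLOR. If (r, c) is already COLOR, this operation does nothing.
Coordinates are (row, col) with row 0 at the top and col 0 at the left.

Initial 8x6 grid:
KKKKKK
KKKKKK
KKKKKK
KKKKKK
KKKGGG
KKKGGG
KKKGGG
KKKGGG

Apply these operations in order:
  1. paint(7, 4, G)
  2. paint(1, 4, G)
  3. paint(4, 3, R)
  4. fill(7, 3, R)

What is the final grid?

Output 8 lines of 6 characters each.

Answer: KKKKKK
KKKKGK
KKKKKK
KKKKKK
KKKRRR
KKKRRR
KKKRRR
KKKRRR

Derivation:
After op 1 paint(7,4,G):
KKKKKK
KKKKKK
KKKKKK
KKKKKK
KKKGGG
KKKGGG
KKKGGG
KKKGGG
After op 2 paint(1,4,G):
KKKKKK
KKKKGK
KKKKKK
KKKKKK
KKKGGG
KKKGGG
KKKGGG
KKKGGG
After op 3 paint(4,3,R):
KKKKKK
KKKKGK
KKKKKK
KKKKKK
KKKRGG
KKKGGG
KKKGGG
KKKGGG
After op 4 fill(7,3,R) [11 cells changed]:
KKKKKK
KKKKGK
KKKKKK
KKKKKK
KKKRRR
KKKRRR
KKKRRR
KKKRRR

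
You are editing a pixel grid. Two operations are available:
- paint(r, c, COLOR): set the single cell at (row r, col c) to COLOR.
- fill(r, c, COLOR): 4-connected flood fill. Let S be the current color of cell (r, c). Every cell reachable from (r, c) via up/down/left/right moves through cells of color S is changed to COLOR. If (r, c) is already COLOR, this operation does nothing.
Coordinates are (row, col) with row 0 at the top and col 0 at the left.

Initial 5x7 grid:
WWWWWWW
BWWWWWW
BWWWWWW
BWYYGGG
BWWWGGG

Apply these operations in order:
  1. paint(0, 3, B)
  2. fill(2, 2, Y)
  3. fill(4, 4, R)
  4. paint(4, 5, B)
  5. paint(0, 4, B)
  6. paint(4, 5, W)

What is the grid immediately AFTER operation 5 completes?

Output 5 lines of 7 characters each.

Answer: YYYBBYY
BYYYYYY
BYYYYYY
BYYYRRR
BYYYRBR

Derivation:
After op 1 paint(0,3,B):
WWWBWWW
BWWWWWW
BWWWWWW
BWYYGGG
BWWWGGG
After op 2 fill(2,2,Y) [22 cells changed]:
YYYBYYY
BYYYYYY
BYYYYYY
BYYYGGG
BYYYGGG
After op 3 fill(4,4,R) [6 cells changed]:
YYYBYYY
BYYYYYY
BYYYYYY
BYYYRRR
BYYYRRR
After op 4 paint(4,5,B):
YYYBYYY
BYYYYYY
BYYYYYY
BYYYRRR
BYYYRBR
After op 5 paint(0,4,B):
YYYBBYY
BYYYYYY
BYYYYYY
BYYYRRR
BYYYRBR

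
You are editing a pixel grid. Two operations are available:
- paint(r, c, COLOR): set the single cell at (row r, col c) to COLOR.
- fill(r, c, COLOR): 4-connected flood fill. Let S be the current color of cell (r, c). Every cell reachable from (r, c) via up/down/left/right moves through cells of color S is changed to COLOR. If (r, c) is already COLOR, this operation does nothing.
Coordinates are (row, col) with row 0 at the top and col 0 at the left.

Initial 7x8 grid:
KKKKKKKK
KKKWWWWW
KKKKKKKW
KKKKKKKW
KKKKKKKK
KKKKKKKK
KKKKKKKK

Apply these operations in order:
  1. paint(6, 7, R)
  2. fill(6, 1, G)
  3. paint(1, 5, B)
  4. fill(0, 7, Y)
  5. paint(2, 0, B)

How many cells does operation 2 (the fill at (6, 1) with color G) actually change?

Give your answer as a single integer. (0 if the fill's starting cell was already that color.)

After op 1 paint(6,7,R):
KKKKKKKK
KKKWWWWW
KKKKKKKW
KKKKKKKW
KKKKKKKK
KKKKKKKK
KKKKKKKR
After op 2 fill(6,1,G) [48 cells changed]:
GGGGGGGG
GGGWWWWW
GGGGGGGW
GGGGGGGW
GGGGGGGG
GGGGGGGG
GGGGGGGR

Answer: 48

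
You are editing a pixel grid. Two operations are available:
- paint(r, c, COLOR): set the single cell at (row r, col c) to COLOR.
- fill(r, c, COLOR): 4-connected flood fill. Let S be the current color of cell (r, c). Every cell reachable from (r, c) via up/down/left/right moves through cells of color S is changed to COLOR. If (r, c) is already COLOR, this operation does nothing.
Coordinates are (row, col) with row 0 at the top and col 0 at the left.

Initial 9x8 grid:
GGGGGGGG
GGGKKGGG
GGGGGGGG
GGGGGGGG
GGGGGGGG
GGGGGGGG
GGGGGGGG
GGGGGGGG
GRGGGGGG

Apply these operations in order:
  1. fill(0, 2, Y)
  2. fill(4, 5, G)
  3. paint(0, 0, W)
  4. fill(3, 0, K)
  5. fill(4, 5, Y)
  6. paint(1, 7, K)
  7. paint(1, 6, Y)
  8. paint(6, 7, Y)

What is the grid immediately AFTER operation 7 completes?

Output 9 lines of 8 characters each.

Answer: WYYYYYYY
YYYYYYYK
YYYYYYYY
YYYYYYYY
YYYYYYYY
YYYYYYYY
YYYYYYYY
YYYYYYYY
YRYYYYYY

Derivation:
After op 1 fill(0,2,Y) [69 cells changed]:
YYYYYYYY
YYYKKYYY
YYYYYYYY
YYYYYYYY
YYYYYYYY
YYYYYYYY
YYYYYYYY
YYYYYYYY
YRYYYYYY
After op 2 fill(4,5,G) [69 cells changed]:
GGGGGGGG
GGGKKGGG
GGGGGGGG
GGGGGGGG
GGGGGGGG
GGGGGGGG
GGGGGGGG
GGGGGGGG
GRGGGGGG
After op 3 paint(0,0,W):
WGGGGGGG
GGGKKGGG
GGGGGGGG
GGGGGGGG
GGGGGGGG
GGGGGGGG
GGGGGGGG
GGGGGGGG
GRGGGGGG
After op 4 fill(3,0,K) [68 cells changed]:
WKKKKKKK
KKKKKKKK
KKKKKKKK
KKKKKKKK
KKKKKKKK
KKKKKKKK
KKKKKKKK
KKKKKKKK
KRKKKKKK
After op 5 fill(4,5,Y) [70 cells changed]:
WYYYYYYY
YYYYYYYY
YYYYYYYY
YYYYYYYY
YYYYYYYY
YYYYYYYY
YYYYYYYY
YYYYYYYY
YRYYYYYY
After op 6 paint(1,7,K):
WYYYYYYY
YYYYYYYK
YYYYYYYY
YYYYYYYY
YYYYYYYY
YYYYYYYY
YYYYYYYY
YYYYYYYY
YRYYYYYY
After op 7 paint(1,6,Y):
WYYYYYYY
YYYYYYYK
YYYYYYYY
YYYYYYYY
YYYYYYYY
YYYYYYYY
YYYYYYYY
YYYYYYYY
YRYYYYYY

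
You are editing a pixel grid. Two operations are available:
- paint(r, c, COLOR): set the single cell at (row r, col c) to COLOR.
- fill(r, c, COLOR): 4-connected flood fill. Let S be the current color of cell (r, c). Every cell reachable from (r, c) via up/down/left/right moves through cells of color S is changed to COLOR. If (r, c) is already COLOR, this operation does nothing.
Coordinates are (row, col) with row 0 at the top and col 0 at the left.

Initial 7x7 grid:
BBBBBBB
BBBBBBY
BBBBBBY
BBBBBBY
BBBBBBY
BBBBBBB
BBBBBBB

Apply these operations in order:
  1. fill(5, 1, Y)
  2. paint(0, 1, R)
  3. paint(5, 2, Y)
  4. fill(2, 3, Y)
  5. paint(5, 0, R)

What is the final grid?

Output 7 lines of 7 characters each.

After op 1 fill(5,1,Y) [45 cells changed]:
YYYYYYY
YYYYYYY
YYYYYYY
YYYYYYY
YYYYYYY
YYYYYYY
YYYYYYY
After op 2 paint(0,1,R):
YRYYYYY
YYYYYYY
YYYYYYY
YYYYYYY
YYYYYYY
YYYYYYY
YYYYYYY
After op 3 paint(5,2,Y):
YRYYYYY
YYYYYYY
YYYYYYY
YYYYYYY
YYYYYYY
YYYYYYY
YYYYYYY
After op 4 fill(2,3,Y) [0 cells changed]:
YRYYYYY
YYYYYYY
YYYYYYY
YYYYYYY
YYYYYYY
YYYYYYY
YYYYYYY
After op 5 paint(5,0,R):
YRYYYYY
YYYYYYY
YYYYYYY
YYYYYYY
YYYYYYY
RYYYYYY
YYYYYYY

Answer: YRYYYYY
YYYYYYY
YYYYYYY
YYYYYYY
YYYYYYY
RYYYYYY
YYYYYYY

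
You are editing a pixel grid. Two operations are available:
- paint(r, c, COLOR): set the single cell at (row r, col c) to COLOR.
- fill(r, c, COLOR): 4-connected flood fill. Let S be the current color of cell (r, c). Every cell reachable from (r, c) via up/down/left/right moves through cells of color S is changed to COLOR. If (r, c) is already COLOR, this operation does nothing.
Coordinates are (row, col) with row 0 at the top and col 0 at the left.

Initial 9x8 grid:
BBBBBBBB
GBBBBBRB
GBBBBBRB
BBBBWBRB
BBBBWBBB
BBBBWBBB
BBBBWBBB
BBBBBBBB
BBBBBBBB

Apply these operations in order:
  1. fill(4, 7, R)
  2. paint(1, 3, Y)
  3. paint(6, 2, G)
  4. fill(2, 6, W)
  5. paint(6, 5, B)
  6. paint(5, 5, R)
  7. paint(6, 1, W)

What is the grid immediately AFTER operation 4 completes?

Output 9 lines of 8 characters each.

Answer: WWWWWWWW
GWWYWWWW
GWWWWWWW
WWWWWWWW
WWWWWWWW
WWWWWWWW
WWGWWWWW
WWWWWWWW
WWWWWWWW

Derivation:
After op 1 fill(4,7,R) [63 cells changed]:
RRRRRRRR
GRRRRRRR
GRRRRRRR
RRRRWRRR
RRRRWRRR
RRRRWRRR
RRRRWRRR
RRRRRRRR
RRRRRRRR
After op 2 paint(1,3,Y):
RRRRRRRR
GRRYRRRR
GRRRRRRR
RRRRWRRR
RRRRWRRR
RRRRWRRR
RRRRWRRR
RRRRRRRR
RRRRRRRR
After op 3 paint(6,2,G):
RRRRRRRR
GRRYRRRR
GRRRRRRR
RRRRWRRR
RRRRWRRR
RRRRWRRR
RRGRWRRR
RRRRRRRR
RRRRRRRR
After op 4 fill(2,6,W) [64 cells changed]:
WWWWWWWW
GWWYWWWW
GWWWWWWW
WWWWWWWW
WWWWWWWW
WWWWWWWW
WWGWWWWW
WWWWWWWW
WWWWWWWW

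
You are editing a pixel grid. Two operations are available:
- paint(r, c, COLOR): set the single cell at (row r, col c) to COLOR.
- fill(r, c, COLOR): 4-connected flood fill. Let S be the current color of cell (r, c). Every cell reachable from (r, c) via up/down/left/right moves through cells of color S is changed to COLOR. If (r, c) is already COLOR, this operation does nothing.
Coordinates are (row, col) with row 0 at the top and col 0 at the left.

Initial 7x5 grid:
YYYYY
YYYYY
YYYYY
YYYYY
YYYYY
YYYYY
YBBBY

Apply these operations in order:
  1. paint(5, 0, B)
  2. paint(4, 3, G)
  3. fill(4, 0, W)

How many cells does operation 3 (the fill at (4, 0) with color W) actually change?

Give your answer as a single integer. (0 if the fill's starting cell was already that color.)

Answer: 29

Derivation:
After op 1 paint(5,0,B):
YYYYY
YYYYY
YYYYY
YYYYY
YYYYY
BYYYY
YBBBY
After op 2 paint(4,3,G):
YYYYY
YYYYY
YYYYY
YYYYY
YYYGY
BYYYY
YBBBY
After op 3 fill(4,0,W) [29 cells changed]:
WWWWW
WWWWW
WWWWW
WWWWW
WWWGW
BWWWW
YBBBW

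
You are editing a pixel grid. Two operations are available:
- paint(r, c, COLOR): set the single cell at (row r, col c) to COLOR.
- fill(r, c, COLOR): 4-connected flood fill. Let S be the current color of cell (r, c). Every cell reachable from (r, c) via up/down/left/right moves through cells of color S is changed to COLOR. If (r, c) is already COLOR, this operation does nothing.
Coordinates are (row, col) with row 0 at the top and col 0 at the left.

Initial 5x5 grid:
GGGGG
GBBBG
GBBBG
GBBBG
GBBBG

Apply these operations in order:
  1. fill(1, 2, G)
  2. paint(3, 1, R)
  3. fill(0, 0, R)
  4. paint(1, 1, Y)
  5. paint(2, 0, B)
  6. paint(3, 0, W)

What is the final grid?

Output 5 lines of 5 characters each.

After op 1 fill(1,2,G) [12 cells changed]:
GGGGG
GGGGG
GGGGG
GGGGG
GGGGG
After op 2 paint(3,1,R):
GGGGG
GGGGG
GGGGG
GRGGG
GGGGG
After op 3 fill(0,0,R) [24 cells changed]:
RRRRR
RRRRR
RRRRR
RRRRR
RRRRR
After op 4 paint(1,1,Y):
RRRRR
RYRRR
RRRRR
RRRRR
RRRRR
After op 5 paint(2,0,B):
RRRRR
RYRRR
BRRRR
RRRRR
RRRRR
After op 6 paint(3,0,W):
RRRRR
RYRRR
BRRRR
WRRRR
RRRRR

Answer: RRRRR
RYRRR
BRRRR
WRRRR
RRRRR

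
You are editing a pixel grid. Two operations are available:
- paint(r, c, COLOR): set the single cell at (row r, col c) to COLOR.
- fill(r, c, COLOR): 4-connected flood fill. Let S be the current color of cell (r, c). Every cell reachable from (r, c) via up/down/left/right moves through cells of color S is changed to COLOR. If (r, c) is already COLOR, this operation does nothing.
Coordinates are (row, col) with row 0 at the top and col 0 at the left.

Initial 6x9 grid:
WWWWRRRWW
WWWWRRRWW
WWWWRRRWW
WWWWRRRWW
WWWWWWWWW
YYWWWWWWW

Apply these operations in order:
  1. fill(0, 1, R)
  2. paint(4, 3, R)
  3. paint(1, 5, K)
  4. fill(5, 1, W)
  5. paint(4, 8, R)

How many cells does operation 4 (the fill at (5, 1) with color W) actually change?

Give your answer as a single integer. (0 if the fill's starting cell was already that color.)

Answer: 2

Derivation:
After op 1 fill(0,1,R) [40 cells changed]:
RRRRRRRRR
RRRRRRRRR
RRRRRRRRR
RRRRRRRRR
RRRRRRRRR
YYRRRRRRR
After op 2 paint(4,3,R):
RRRRRRRRR
RRRRRRRRR
RRRRRRRRR
RRRRRRRRR
RRRRRRRRR
YYRRRRRRR
After op 3 paint(1,5,K):
RRRRRRRRR
RRRRRKRRR
RRRRRRRRR
RRRRRRRRR
RRRRRRRRR
YYRRRRRRR
After op 4 fill(5,1,W) [2 cells changed]:
RRRRRRRRR
RRRRRKRRR
RRRRRRRRR
RRRRRRRRR
RRRRRRRRR
WWRRRRRRR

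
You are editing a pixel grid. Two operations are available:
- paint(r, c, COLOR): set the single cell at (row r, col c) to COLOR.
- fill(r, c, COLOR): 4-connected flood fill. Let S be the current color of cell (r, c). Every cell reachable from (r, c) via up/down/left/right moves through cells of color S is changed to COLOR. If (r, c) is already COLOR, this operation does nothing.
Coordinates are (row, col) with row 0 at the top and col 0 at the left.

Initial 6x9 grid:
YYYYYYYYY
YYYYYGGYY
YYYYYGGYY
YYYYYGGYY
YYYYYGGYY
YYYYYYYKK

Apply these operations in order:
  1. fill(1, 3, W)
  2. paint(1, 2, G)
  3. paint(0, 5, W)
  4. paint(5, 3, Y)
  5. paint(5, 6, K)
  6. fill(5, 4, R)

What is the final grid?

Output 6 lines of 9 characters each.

Answer: RRRRRRRRR
RRGRRGGRR
RRRRRGGRR
RRRRRGGRR
RRRRRGGRR
RRRYRRKKK

Derivation:
After op 1 fill(1,3,W) [44 cells changed]:
WWWWWWWWW
WWWWWGGWW
WWWWWGGWW
WWWWWGGWW
WWWWWGGWW
WWWWWWWKK
After op 2 paint(1,2,G):
WWWWWWWWW
WWGWWGGWW
WWWWWGGWW
WWWWWGGWW
WWWWWGGWW
WWWWWWWKK
After op 3 paint(0,5,W):
WWWWWWWWW
WWGWWGGWW
WWWWWGGWW
WWWWWGGWW
WWWWWGGWW
WWWWWWWKK
After op 4 paint(5,3,Y):
WWWWWWWWW
WWGWWGGWW
WWWWWGGWW
WWWWWGGWW
WWWWWGGWW
WWWYWWWKK
After op 5 paint(5,6,K):
WWWWWWWWW
WWGWWGGWW
WWWWWGGWW
WWWWWGGWW
WWWWWGGWW
WWWYWWKKK
After op 6 fill(5,4,R) [41 cells changed]:
RRRRRRRRR
RRGRRGGRR
RRRRRGGRR
RRRRRGGRR
RRRRRGGRR
RRRYRRKKK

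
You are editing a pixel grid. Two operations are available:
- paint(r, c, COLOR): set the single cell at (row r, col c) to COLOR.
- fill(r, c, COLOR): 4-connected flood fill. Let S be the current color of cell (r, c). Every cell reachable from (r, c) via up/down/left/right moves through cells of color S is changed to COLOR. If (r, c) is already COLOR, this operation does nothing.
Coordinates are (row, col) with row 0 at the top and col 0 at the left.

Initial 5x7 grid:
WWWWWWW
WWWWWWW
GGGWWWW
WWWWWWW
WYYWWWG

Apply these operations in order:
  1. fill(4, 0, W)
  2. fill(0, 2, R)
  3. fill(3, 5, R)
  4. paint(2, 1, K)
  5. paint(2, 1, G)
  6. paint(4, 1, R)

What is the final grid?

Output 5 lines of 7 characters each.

After op 1 fill(4,0,W) [0 cells changed]:
WWWWWWW
WWWWWWW
GGGWWWW
WWWWWWW
WYYWWWG
After op 2 fill(0,2,R) [29 cells changed]:
RRRRRRR
RRRRRRR
GGGRRRR
RRRRRRR
RYYRRRG
After op 3 fill(3,5,R) [0 cells changed]:
RRRRRRR
RRRRRRR
GGGRRRR
RRRRRRR
RYYRRRG
After op 4 paint(2,1,K):
RRRRRRR
RRRRRRR
GKGRRRR
RRRRRRR
RYYRRRG
After op 5 paint(2,1,G):
RRRRRRR
RRRRRRR
GGGRRRR
RRRRRRR
RYYRRRG
After op 6 paint(4,1,R):
RRRRRRR
RRRRRRR
GGGRRRR
RRRRRRR
RRYRRRG

Answer: RRRRRRR
RRRRRRR
GGGRRRR
RRRRRRR
RRYRRRG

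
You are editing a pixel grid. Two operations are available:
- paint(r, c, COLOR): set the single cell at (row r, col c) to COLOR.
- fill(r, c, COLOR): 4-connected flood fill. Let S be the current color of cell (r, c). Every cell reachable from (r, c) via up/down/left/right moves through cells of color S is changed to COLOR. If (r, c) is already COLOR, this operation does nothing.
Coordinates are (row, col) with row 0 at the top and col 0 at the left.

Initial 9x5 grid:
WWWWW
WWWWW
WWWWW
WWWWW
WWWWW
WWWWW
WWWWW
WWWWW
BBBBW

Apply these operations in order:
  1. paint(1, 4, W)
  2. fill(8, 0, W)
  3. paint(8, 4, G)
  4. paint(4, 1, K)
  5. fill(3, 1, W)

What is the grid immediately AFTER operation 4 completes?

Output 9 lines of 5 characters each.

Answer: WWWWW
WWWWW
WWWWW
WWWWW
WKWWW
WWWWW
WWWWW
WWWWW
WWWWG

Derivation:
After op 1 paint(1,4,W):
WWWWW
WWWWW
WWWWW
WWWWW
WWWWW
WWWWW
WWWWW
WWWWW
BBBBW
After op 2 fill(8,0,W) [4 cells changed]:
WWWWW
WWWWW
WWWWW
WWWWW
WWWWW
WWWWW
WWWWW
WWWWW
WWWWW
After op 3 paint(8,4,G):
WWWWW
WWWWW
WWWWW
WWWWW
WWWWW
WWWWW
WWWWW
WWWWW
WWWWG
After op 4 paint(4,1,K):
WWWWW
WWWWW
WWWWW
WWWWW
WKWWW
WWWWW
WWWWW
WWWWW
WWWWG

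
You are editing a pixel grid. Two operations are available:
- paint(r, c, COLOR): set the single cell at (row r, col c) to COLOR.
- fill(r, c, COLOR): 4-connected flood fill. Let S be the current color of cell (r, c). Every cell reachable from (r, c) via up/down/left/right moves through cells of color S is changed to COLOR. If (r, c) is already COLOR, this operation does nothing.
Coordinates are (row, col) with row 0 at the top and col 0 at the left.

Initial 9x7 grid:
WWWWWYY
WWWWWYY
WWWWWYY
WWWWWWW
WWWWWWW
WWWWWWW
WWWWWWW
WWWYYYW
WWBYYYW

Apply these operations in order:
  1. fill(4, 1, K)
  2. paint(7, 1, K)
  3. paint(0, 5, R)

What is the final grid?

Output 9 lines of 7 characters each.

After op 1 fill(4,1,K) [50 cells changed]:
KKKKKYY
KKKKKYY
KKKKKYY
KKKKKKK
KKKKKKK
KKKKKKK
KKKKKKK
KKKYYYK
KKBYYYK
After op 2 paint(7,1,K):
KKKKKYY
KKKKKYY
KKKKKYY
KKKKKKK
KKKKKKK
KKKKKKK
KKKKKKK
KKKYYYK
KKBYYYK
After op 3 paint(0,5,R):
KKKKKRY
KKKKKYY
KKKKKYY
KKKKKKK
KKKKKKK
KKKKKKK
KKKKKKK
KKKYYYK
KKBYYYK

Answer: KKKKKRY
KKKKKYY
KKKKKYY
KKKKKKK
KKKKKKK
KKKKKKK
KKKKKKK
KKKYYYK
KKBYYYK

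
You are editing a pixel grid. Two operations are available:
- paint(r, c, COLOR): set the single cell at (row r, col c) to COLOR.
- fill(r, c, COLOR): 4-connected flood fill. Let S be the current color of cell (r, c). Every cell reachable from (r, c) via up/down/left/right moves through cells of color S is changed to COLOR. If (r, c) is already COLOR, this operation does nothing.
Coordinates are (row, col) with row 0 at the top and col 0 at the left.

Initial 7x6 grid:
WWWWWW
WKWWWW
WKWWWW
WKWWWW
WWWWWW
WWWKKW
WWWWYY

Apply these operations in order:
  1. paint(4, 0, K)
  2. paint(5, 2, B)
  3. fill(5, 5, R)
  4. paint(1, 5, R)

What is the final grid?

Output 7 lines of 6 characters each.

After op 1 paint(4,0,K):
WWWWWW
WKWWWW
WKWWWW
WKWWWW
KWWWWW
WWWKKW
WWWWYY
After op 2 paint(5,2,B):
WWWWWW
WKWWWW
WKWWWW
WKWWWW
KWWWWW
WWBKKW
WWWWYY
After op 3 fill(5,5,R) [33 cells changed]:
RRRRRR
RKRRRR
RKRRRR
RKRRRR
KRRRRR
RRBKKR
RRRRYY
After op 4 paint(1,5,R):
RRRRRR
RKRRRR
RKRRRR
RKRRRR
KRRRRR
RRBKKR
RRRRYY

Answer: RRRRRR
RKRRRR
RKRRRR
RKRRRR
KRRRRR
RRBKKR
RRRRYY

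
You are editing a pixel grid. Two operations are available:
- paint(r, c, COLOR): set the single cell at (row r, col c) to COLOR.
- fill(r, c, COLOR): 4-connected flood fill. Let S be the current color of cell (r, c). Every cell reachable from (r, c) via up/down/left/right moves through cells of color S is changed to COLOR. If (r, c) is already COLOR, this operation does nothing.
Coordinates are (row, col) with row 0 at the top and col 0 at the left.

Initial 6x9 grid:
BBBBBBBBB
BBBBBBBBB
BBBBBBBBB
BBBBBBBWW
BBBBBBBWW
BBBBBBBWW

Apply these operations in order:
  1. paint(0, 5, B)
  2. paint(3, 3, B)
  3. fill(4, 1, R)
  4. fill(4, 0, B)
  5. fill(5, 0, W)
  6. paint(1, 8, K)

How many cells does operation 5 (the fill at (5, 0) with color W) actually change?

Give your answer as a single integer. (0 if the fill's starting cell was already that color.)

Answer: 48

Derivation:
After op 1 paint(0,5,B):
BBBBBBBBB
BBBBBBBBB
BBBBBBBBB
BBBBBBBWW
BBBBBBBWW
BBBBBBBWW
After op 2 paint(3,3,B):
BBBBBBBBB
BBBBBBBBB
BBBBBBBBB
BBBBBBBWW
BBBBBBBWW
BBBBBBBWW
After op 3 fill(4,1,R) [48 cells changed]:
RRRRRRRRR
RRRRRRRRR
RRRRRRRRR
RRRRRRRWW
RRRRRRRWW
RRRRRRRWW
After op 4 fill(4,0,B) [48 cells changed]:
BBBBBBBBB
BBBBBBBBB
BBBBBBBBB
BBBBBBBWW
BBBBBBBWW
BBBBBBBWW
After op 5 fill(5,0,W) [48 cells changed]:
WWWWWWWWW
WWWWWWWWW
WWWWWWWWW
WWWWWWWWW
WWWWWWWWW
WWWWWWWWW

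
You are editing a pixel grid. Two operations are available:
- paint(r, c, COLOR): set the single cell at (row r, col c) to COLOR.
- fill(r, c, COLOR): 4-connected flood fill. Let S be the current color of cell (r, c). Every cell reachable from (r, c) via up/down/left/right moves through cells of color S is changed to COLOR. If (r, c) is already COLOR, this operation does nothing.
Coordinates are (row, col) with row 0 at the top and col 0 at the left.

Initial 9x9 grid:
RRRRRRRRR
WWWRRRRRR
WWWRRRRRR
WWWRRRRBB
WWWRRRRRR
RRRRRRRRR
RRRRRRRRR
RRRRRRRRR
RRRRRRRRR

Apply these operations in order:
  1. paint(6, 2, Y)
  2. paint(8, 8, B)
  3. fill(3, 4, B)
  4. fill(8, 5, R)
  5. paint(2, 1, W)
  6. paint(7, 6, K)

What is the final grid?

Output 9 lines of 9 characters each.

Answer: RRRRRRRRR
WWWRRRRRR
WWWRRRRRR
WWWRRRRRR
WWWRRRRRR
RRRRRRRRR
RRYRRRRRR
RRRRRRKRR
RRRRRRRRR

Derivation:
After op 1 paint(6,2,Y):
RRRRRRRRR
WWWRRRRRR
WWWRRRRRR
WWWRRRRBB
WWWRRRRRR
RRRRRRRRR
RRYRRRRRR
RRRRRRRRR
RRRRRRRRR
After op 2 paint(8,8,B):
RRRRRRRRR
WWWRRRRRR
WWWRRRRRR
WWWRRRRBB
WWWRRRRRR
RRRRRRRRR
RRYRRRRRR
RRRRRRRRR
RRRRRRRRB
After op 3 fill(3,4,B) [65 cells changed]:
BBBBBBBBB
WWWBBBBBB
WWWBBBBBB
WWWBBBBBB
WWWBBBBBB
BBBBBBBBB
BBYBBBBBB
BBBBBBBBB
BBBBBBBBB
After op 4 fill(8,5,R) [68 cells changed]:
RRRRRRRRR
WWWRRRRRR
WWWRRRRRR
WWWRRRRRR
WWWRRRRRR
RRRRRRRRR
RRYRRRRRR
RRRRRRRRR
RRRRRRRRR
After op 5 paint(2,1,W):
RRRRRRRRR
WWWRRRRRR
WWWRRRRRR
WWWRRRRRR
WWWRRRRRR
RRRRRRRRR
RRYRRRRRR
RRRRRRRRR
RRRRRRRRR
After op 6 paint(7,6,K):
RRRRRRRRR
WWWRRRRRR
WWWRRRRRR
WWWRRRRRR
WWWRRRRRR
RRRRRRRRR
RRYRRRRRR
RRRRRRKRR
RRRRRRRRR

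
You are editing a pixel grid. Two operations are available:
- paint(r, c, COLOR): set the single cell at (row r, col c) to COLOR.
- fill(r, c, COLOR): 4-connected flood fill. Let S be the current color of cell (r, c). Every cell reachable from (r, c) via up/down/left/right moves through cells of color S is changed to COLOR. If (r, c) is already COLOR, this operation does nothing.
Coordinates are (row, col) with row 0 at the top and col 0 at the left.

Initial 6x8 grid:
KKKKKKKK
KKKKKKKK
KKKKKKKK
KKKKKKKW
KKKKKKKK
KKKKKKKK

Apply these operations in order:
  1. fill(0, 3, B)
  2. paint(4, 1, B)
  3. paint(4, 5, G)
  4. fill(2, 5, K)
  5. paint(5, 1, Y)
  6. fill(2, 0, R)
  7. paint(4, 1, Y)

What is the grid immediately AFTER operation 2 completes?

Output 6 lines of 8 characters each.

After op 1 fill(0,3,B) [47 cells changed]:
BBBBBBBB
BBBBBBBB
BBBBBBBB
BBBBBBBW
BBBBBBBB
BBBBBBBB
After op 2 paint(4,1,B):
BBBBBBBB
BBBBBBBB
BBBBBBBB
BBBBBBBW
BBBBBBBB
BBBBBBBB

Answer: BBBBBBBB
BBBBBBBB
BBBBBBBB
BBBBBBBW
BBBBBBBB
BBBBBBBB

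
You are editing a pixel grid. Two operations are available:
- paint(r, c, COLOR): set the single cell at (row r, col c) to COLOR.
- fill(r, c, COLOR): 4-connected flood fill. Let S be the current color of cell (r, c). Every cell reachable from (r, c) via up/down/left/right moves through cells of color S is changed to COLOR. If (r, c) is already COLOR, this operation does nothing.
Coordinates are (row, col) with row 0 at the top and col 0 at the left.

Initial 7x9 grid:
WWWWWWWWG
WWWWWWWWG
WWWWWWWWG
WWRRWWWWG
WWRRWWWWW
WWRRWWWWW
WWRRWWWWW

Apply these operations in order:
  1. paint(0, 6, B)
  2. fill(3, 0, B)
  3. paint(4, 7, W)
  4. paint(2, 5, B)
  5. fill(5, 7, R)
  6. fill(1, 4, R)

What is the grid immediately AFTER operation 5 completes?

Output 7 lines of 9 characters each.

After op 1 paint(0,6,B):
WWWWWWBWG
WWWWWWWWG
WWWWWWWWG
WWRRWWWWG
WWRRWWWWW
WWRRWWWWW
WWRRWWWWW
After op 2 fill(3,0,B) [50 cells changed]:
BBBBBBBBG
BBBBBBBBG
BBBBBBBBG
BBRRBBBBG
BBRRBBBBB
BBRRBBBBB
BBRRBBBBB
After op 3 paint(4,7,W):
BBBBBBBBG
BBBBBBBBG
BBBBBBBBG
BBRRBBBBG
BBRRBBBWB
BBRRBBBBB
BBRRBBBBB
After op 4 paint(2,5,B):
BBBBBBBBG
BBBBBBBBG
BBBBBBBBG
BBRRBBBBG
BBRRBBBWB
BBRRBBBBB
BBRRBBBBB
After op 5 fill(5,7,R) [50 cells changed]:
RRRRRRRRG
RRRRRRRRG
RRRRRRRRG
RRRRRRRRG
RRRRRRRWR
RRRRRRRRR
RRRRRRRRR

Answer: RRRRRRRRG
RRRRRRRRG
RRRRRRRRG
RRRRRRRRG
RRRRRRRWR
RRRRRRRRR
RRRRRRRRR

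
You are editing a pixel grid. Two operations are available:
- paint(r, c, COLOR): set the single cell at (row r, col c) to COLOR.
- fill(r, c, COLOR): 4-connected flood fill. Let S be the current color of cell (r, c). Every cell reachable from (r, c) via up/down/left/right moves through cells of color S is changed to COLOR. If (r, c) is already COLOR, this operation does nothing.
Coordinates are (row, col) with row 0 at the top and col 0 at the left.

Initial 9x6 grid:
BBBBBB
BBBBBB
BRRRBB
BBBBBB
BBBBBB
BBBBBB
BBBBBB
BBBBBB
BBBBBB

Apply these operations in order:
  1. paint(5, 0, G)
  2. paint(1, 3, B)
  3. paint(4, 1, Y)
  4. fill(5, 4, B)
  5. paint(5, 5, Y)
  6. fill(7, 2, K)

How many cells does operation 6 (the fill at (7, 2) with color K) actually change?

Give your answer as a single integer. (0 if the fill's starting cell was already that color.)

After op 1 paint(5,0,G):
BBBBBB
BBBBBB
BRRRBB
BBBBBB
BBBBBB
GBBBBB
BBBBBB
BBBBBB
BBBBBB
After op 2 paint(1,3,B):
BBBBBB
BBBBBB
BRRRBB
BBBBBB
BBBBBB
GBBBBB
BBBBBB
BBBBBB
BBBBBB
After op 3 paint(4,1,Y):
BBBBBB
BBBBBB
BRRRBB
BBBBBB
BYBBBB
GBBBBB
BBBBBB
BBBBBB
BBBBBB
After op 4 fill(5,4,B) [0 cells changed]:
BBBBBB
BBBBBB
BRRRBB
BBBBBB
BYBBBB
GBBBBB
BBBBBB
BBBBBB
BBBBBB
After op 5 paint(5,5,Y):
BBBBBB
BBBBBB
BRRRBB
BBBBBB
BYBBBB
GBBBBY
BBBBBB
BBBBBB
BBBBBB
After op 6 fill(7,2,K) [48 cells changed]:
KKKKKK
KKKKKK
KRRRKK
KKKKKK
KYKKKK
GKKKKY
KKKKKK
KKKKKK
KKKKKK

Answer: 48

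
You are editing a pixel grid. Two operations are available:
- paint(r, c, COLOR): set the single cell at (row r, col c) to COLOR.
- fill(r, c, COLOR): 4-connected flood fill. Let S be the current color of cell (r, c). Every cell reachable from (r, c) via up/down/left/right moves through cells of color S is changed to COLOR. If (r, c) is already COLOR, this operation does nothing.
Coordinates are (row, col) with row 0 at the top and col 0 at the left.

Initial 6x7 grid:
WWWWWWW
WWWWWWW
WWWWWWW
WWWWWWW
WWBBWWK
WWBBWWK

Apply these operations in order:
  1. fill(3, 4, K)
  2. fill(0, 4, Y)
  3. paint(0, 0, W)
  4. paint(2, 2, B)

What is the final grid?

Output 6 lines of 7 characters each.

Answer: WYYYYYY
YYYYYYY
YYBYYYY
YYYYYYY
YYBBYYY
YYBBYYY

Derivation:
After op 1 fill(3,4,K) [36 cells changed]:
KKKKKKK
KKKKKKK
KKKKKKK
KKKKKKK
KKBBKKK
KKBBKKK
After op 2 fill(0,4,Y) [38 cells changed]:
YYYYYYY
YYYYYYY
YYYYYYY
YYYYYYY
YYBBYYY
YYBBYYY
After op 3 paint(0,0,W):
WYYYYYY
YYYYYYY
YYYYYYY
YYYYYYY
YYBBYYY
YYBBYYY
After op 4 paint(2,2,B):
WYYYYYY
YYYYYYY
YYBYYYY
YYYYYYY
YYBBYYY
YYBBYYY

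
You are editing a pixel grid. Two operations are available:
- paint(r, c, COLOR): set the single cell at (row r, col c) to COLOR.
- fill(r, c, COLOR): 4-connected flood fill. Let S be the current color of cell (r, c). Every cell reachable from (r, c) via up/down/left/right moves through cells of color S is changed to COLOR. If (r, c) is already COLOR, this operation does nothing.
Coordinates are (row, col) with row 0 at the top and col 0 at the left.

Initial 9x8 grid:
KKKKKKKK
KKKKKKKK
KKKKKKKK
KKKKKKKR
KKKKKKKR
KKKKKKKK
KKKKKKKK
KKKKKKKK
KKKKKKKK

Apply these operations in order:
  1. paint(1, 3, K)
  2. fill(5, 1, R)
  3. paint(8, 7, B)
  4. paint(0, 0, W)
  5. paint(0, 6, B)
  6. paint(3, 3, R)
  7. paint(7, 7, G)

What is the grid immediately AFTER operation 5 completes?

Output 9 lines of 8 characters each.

Answer: WRRRRRBR
RRRRRRRR
RRRRRRRR
RRRRRRRR
RRRRRRRR
RRRRRRRR
RRRRRRRR
RRRRRRRR
RRRRRRRB

Derivation:
After op 1 paint(1,3,K):
KKKKKKKK
KKKKKKKK
KKKKKKKK
KKKKKKKR
KKKKKKKR
KKKKKKKK
KKKKKKKK
KKKKKKKK
KKKKKKKK
After op 2 fill(5,1,R) [70 cells changed]:
RRRRRRRR
RRRRRRRR
RRRRRRRR
RRRRRRRR
RRRRRRRR
RRRRRRRR
RRRRRRRR
RRRRRRRR
RRRRRRRR
After op 3 paint(8,7,B):
RRRRRRRR
RRRRRRRR
RRRRRRRR
RRRRRRRR
RRRRRRRR
RRRRRRRR
RRRRRRRR
RRRRRRRR
RRRRRRRB
After op 4 paint(0,0,W):
WRRRRRRR
RRRRRRRR
RRRRRRRR
RRRRRRRR
RRRRRRRR
RRRRRRRR
RRRRRRRR
RRRRRRRR
RRRRRRRB
After op 5 paint(0,6,B):
WRRRRRBR
RRRRRRRR
RRRRRRRR
RRRRRRRR
RRRRRRRR
RRRRRRRR
RRRRRRRR
RRRRRRRR
RRRRRRRB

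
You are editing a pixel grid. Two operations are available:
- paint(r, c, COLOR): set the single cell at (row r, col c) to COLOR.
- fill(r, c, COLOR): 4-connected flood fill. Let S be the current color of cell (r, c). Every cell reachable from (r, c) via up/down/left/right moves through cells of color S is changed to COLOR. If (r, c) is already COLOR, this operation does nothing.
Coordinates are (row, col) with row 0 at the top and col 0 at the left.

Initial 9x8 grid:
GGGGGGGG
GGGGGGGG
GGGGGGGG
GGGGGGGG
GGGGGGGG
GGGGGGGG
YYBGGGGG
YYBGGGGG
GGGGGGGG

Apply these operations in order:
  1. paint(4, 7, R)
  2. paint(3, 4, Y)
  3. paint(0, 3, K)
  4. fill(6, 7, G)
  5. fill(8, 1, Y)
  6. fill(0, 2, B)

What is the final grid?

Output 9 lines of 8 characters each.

Answer: BBBKBBBB
BBBBBBBB
BBBBBBBB
BBBBBBBB
BBBBBBBR
BBBBBBBB
BBBBBBBB
BBBBBBBB
BBBBBBBB

Derivation:
After op 1 paint(4,7,R):
GGGGGGGG
GGGGGGGG
GGGGGGGG
GGGGGGGG
GGGGGGGR
GGGGGGGG
YYBGGGGG
YYBGGGGG
GGGGGGGG
After op 2 paint(3,4,Y):
GGGGGGGG
GGGGGGGG
GGGGGGGG
GGGGYGGG
GGGGGGGR
GGGGGGGG
YYBGGGGG
YYBGGGGG
GGGGGGGG
After op 3 paint(0,3,K):
GGGKGGGG
GGGGGGGG
GGGGGGGG
GGGGYGGG
GGGGGGGR
GGGGGGGG
YYBGGGGG
YYBGGGGG
GGGGGGGG
After op 4 fill(6,7,G) [0 cells changed]:
GGGKGGGG
GGGGGGGG
GGGGGGGG
GGGGYGGG
GGGGGGGR
GGGGGGGG
YYBGGGGG
YYBGGGGG
GGGGGGGG
After op 5 fill(8,1,Y) [63 cells changed]:
YYYKYYYY
YYYYYYYY
YYYYYYYY
YYYYYYYY
YYYYYYYR
YYYYYYYY
YYBYYYYY
YYBYYYYY
YYYYYYYY
After op 6 fill(0,2,B) [68 cells changed]:
BBBKBBBB
BBBBBBBB
BBBBBBBB
BBBBBBBB
BBBBBBBR
BBBBBBBB
BBBBBBBB
BBBBBBBB
BBBBBBBB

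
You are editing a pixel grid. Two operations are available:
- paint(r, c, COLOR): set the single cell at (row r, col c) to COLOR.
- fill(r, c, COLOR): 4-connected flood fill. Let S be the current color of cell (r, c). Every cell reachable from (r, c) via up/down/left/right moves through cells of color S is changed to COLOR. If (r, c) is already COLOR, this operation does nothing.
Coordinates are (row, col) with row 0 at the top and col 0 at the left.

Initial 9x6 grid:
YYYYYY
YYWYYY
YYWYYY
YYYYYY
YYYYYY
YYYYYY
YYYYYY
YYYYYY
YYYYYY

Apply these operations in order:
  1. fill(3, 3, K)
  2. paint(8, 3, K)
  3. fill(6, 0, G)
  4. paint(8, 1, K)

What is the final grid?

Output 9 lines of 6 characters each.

After op 1 fill(3,3,K) [52 cells changed]:
KKKKKK
KKWKKK
KKWKKK
KKKKKK
KKKKKK
KKKKKK
KKKKKK
KKKKKK
KKKKKK
After op 2 paint(8,3,K):
KKKKKK
KKWKKK
KKWKKK
KKKKKK
KKKKKK
KKKKKK
KKKKKK
KKKKKK
KKKKKK
After op 3 fill(6,0,G) [52 cells changed]:
GGGGGG
GGWGGG
GGWGGG
GGGGGG
GGGGGG
GGGGGG
GGGGGG
GGGGGG
GGGGGG
After op 4 paint(8,1,K):
GGGGGG
GGWGGG
GGWGGG
GGGGGG
GGGGGG
GGGGGG
GGGGGG
GGGGGG
GKGGGG

Answer: GGGGGG
GGWGGG
GGWGGG
GGGGGG
GGGGGG
GGGGGG
GGGGGG
GGGGGG
GKGGGG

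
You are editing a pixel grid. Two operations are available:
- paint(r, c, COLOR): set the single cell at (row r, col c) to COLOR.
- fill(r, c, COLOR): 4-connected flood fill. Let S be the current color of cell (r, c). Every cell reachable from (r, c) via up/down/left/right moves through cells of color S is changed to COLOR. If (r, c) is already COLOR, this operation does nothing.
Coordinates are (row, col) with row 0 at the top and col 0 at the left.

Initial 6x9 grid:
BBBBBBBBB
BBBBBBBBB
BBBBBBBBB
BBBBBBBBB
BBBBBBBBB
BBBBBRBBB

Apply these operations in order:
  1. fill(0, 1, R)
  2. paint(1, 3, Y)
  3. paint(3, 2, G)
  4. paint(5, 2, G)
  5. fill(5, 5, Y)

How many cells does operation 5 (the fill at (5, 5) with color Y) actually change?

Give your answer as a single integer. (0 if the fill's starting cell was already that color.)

Answer: 51

Derivation:
After op 1 fill(0,1,R) [53 cells changed]:
RRRRRRRRR
RRRRRRRRR
RRRRRRRRR
RRRRRRRRR
RRRRRRRRR
RRRRRRRRR
After op 2 paint(1,3,Y):
RRRRRRRRR
RRRYRRRRR
RRRRRRRRR
RRRRRRRRR
RRRRRRRRR
RRRRRRRRR
After op 3 paint(3,2,G):
RRRRRRRRR
RRRYRRRRR
RRRRRRRRR
RRGRRRRRR
RRRRRRRRR
RRRRRRRRR
After op 4 paint(5,2,G):
RRRRRRRRR
RRRYRRRRR
RRRRRRRRR
RRGRRRRRR
RRRRRRRRR
RRGRRRRRR
After op 5 fill(5,5,Y) [51 cells changed]:
YYYYYYYYY
YYYYYYYYY
YYYYYYYYY
YYGYYYYYY
YYYYYYYYY
YYGYYYYYY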